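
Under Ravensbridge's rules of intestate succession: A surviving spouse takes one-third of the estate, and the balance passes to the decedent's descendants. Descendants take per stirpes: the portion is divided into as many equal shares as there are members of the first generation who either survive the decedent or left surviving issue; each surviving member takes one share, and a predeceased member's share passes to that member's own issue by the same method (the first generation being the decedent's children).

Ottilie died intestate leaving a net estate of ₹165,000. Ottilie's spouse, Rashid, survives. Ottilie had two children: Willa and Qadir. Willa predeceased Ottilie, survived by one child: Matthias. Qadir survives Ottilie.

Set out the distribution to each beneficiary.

Rashid takes one-third of ₹165,000 = ₹55,000. The remaining ₹110,000 passes to the descendants.
The descendants' portion (₹110,000) is divided into 2 shares of ₹55,000: Qadir takes ₹55,000; Willa's ₹55,000 share passes to Willa's issue.
Willa's share (₹55,000) passes entirely to Matthias.

Rashid: ₹55,000; Matthias: ₹55,000; Qadir: ₹55,000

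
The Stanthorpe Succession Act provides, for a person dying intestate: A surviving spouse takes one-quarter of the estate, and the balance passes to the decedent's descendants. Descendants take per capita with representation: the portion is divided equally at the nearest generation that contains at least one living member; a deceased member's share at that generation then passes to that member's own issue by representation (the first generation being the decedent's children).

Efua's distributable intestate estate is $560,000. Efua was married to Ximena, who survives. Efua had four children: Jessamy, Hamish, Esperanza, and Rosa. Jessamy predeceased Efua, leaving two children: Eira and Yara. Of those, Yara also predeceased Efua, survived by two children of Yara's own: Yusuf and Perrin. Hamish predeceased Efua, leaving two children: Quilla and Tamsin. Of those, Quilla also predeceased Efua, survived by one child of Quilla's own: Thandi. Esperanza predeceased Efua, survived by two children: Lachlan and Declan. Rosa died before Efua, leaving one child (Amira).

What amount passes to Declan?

Ximena takes one-quarter of $560,000 = $140,000. The remaining $420,000 passes to the descendants.
No child survives, so the initial division is made at the grandchildren's generation.
The descendants' portion ($420,000) is divided into 7 shares of $60,000: Eira, Tamsin, Lachlan, Declan, and Amira each take $60,000; Yara's $60,000 share passes to Yara's issue; Quilla's $60,000 share passes to Quilla's issue.
Yara's share ($60,000) is divided into 2 shares of $30,000: Yusuf and Perrin each take $30,000.
Quilla's share ($60,000) passes entirely to Thandi.

Declan receives $60,000.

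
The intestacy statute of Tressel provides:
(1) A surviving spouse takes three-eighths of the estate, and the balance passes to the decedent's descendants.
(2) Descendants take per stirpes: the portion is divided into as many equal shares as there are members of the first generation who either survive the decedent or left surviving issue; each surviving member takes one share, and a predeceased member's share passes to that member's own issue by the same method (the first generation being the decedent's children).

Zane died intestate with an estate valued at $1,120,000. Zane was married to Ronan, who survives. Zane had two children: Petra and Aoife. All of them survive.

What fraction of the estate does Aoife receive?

Ronan takes three-eighths of $1,120,000 = $420,000. The remaining $700,000 passes to the descendants.
The descendants' portion ($700,000) is divided into 2 shares of $350,000: Petra and Aoife each take $350,000.

Aoife receives 5/16 of the estate.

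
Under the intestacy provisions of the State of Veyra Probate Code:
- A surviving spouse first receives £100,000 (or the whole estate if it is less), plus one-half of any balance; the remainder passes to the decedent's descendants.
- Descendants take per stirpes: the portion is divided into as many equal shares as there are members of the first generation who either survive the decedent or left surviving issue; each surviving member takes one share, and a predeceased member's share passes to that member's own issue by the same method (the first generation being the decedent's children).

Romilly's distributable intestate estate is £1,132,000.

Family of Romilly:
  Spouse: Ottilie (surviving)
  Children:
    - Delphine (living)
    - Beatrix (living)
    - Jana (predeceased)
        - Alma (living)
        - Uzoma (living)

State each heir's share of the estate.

Ottilie: £616,000; Delphine: £172,000; Beatrix: £172,000; Alma: £86,000; Uzoma: £86,000

Ottilie first takes £100,000, leaving a balance of £1,032,000. Ottilie then takes one-half of the balance (£516,000), for a total of £616,000. The remaining £516,000 passes to the descendants.
The descendants' portion (£516,000) is divided into 3 shares of £172,000: Delphine and Beatrix each take £172,000; Jana's £172,000 share passes to Jana's issue.
Jana's share (£172,000) is divided into 2 shares of £86,000: Alma and Uzoma each take £86,000.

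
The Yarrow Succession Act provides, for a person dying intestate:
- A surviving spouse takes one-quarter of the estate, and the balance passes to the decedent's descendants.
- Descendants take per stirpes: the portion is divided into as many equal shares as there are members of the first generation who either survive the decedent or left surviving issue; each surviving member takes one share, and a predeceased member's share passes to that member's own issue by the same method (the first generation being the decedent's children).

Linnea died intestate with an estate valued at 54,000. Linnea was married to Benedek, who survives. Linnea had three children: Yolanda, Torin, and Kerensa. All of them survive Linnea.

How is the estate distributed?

Benedek takes one-quarter of 54,000 = 13,500. The remaining 40,500 passes to the descendants.
The descendants' portion (40,500) is divided into 3 shares of 13,500: Yolanda, Torin, and Kerensa each take 13,500.

Benedek: 13,500; Yolanda: 13,500; Torin: 13,500; Kerensa: 13,500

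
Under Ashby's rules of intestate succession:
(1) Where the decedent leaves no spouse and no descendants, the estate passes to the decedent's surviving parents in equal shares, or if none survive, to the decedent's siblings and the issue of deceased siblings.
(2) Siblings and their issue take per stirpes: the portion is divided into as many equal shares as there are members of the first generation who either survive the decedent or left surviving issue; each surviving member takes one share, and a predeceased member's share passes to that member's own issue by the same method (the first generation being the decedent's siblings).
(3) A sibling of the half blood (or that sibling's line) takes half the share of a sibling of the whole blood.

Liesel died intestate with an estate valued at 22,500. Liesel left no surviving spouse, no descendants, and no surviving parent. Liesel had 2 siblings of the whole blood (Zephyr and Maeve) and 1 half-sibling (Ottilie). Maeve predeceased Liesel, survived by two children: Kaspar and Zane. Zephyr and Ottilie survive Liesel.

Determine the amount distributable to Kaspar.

Kaspar receives 4,500.

The entire 22,500 passes to the siblings and their issue.
Counting each half-blood sibling's line as half a unit, there are 5/2 units in 22,500, so one unit is 9,000. Whole-blood lines (Zephyr and Maeve) take 9,000 each; half-blood lines (Ottilie) take 4,500 each.
Maeve's share (9,000) is divided into 2 shares of 4,500: Kaspar and Zane each take 4,500.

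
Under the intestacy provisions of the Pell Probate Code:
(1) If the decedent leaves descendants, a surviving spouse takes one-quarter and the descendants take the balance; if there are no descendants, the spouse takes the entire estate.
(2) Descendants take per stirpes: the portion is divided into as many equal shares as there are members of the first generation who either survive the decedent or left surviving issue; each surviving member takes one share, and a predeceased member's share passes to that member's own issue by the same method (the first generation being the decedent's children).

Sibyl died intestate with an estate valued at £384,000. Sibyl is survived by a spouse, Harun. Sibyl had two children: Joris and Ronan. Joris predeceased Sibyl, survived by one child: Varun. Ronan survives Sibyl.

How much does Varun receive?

Varun receives £144,000.

Harun takes one-quarter of £384,000 = £96,000. The remaining £288,000 passes to the descendants.
The descendants' portion (£288,000) is divided into 2 shares of £144,000: Ronan takes £144,000; Joris's £144,000 share passes to Joris's issue.
Joris's share (£144,000) passes entirely to Varun.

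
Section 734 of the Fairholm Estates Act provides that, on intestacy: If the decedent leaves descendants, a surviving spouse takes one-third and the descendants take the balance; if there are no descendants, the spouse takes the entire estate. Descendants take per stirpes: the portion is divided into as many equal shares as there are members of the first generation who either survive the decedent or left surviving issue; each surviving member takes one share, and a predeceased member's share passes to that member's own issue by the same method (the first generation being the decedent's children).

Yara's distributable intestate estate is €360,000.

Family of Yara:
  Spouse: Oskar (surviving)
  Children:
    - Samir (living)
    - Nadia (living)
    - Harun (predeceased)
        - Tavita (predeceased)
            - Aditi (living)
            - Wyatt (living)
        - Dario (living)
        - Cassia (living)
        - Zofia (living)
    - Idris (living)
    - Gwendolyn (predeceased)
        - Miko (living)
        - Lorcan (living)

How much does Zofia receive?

Zofia receives €12,000.

Oskar takes one-third of €360,000 = €120,000. The remaining €240,000 passes to the descendants.
The descendants' portion (€240,000) is divided into 5 shares of €48,000: Samir, Nadia, and Idris each take €48,000; Harun's €48,000 share passes to Harun's issue; Gwendolyn's €48,000 share passes to Gwendolyn's issue.
Harun's share (€48,000) is divided into 4 shares of €12,000: Dario, Cassia, and Zofia each take €12,000; Tavita's €12,000 share passes to Tavita's issue.
Tavita's share (€12,000) is divided into 2 shares of €6,000: Aditi and Wyatt each take €6,000.
Gwendolyn's share (€48,000) is divided into 2 shares of €24,000: Miko and Lorcan each take €24,000.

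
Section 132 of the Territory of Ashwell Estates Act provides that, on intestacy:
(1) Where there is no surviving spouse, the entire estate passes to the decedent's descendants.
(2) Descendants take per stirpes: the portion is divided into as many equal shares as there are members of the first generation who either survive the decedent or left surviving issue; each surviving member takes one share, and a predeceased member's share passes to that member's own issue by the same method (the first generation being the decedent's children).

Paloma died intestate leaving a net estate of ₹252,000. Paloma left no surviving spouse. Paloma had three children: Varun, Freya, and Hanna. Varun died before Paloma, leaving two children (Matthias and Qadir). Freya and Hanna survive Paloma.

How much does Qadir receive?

Qadir receives ₹42,000.

The entire ₹252,000 passes to the descendants.
That amount (₹252,000) is divided into 3 shares of ₹84,000: Freya and Hanna each take ₹84,000; Varun's ₹84,000 share passes to Varun's issue.
Varun's share (₹84,000) is divided into 2 shares of ₹42,000: Matthias and Qadir each take ₹42,000.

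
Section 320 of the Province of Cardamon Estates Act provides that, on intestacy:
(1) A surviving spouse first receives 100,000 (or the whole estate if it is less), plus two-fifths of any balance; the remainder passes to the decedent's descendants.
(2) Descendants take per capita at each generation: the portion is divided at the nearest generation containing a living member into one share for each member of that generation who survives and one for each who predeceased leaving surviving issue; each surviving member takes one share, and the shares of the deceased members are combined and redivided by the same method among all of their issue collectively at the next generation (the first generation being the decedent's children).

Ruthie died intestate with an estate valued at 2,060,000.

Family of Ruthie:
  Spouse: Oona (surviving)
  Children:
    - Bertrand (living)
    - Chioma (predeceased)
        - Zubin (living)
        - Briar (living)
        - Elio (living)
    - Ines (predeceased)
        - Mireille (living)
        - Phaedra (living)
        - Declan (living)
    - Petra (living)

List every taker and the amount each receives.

Oona: 884,000; Bertrand: 294,000; Zubin: 98,000; Briar: 98,000; Elio: 98,000; Mireille: 98,000; Phaedra: 98,000; Declan: 98,000; Petra: 294,000

Oona first takes 100,000, leaving a balance of 1,960,000. Oona then takes two-fifths of the balance (784,000), for a total of 884,000. The remaining 1,176,000 passes to the descendants.
The descendants' portion (1,176,000) is divided at the children's generation into 4 shares of 294,000. Bertrand and Petra each take 294,000. The 2 shares of the deceased (Chioma and Ines) are combined into a pool of 588,000.
That pool (588,000) is divided at the grandchildren's generation equally among Zubin, Briar, Elio, Mireille, Phaedra, and Declan: 98,000 each.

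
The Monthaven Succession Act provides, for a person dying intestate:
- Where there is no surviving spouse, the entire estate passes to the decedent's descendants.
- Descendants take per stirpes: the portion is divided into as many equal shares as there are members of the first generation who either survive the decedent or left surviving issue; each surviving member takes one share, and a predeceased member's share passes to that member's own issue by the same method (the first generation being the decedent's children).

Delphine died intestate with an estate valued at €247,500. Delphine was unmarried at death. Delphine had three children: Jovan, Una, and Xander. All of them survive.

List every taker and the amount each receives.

The entire €247,500 passes to the descendants.
That amount (€247,500) is divided into 3 shares of €82,500: Jovan, Una, and Xander each take €82,500.

Jovan: €82,500; Una: €82,500; Xander: €82,500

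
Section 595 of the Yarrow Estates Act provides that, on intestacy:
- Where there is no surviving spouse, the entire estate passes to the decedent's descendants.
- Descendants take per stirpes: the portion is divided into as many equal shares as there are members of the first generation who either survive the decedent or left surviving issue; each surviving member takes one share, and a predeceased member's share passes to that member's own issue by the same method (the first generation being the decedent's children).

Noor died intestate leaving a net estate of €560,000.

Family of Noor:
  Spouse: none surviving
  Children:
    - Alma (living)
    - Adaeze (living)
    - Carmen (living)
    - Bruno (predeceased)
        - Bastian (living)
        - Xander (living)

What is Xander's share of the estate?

Xander receives €70,000.

The entire €560,000 passes to the descendants.
That amount (€560,000) is divided into 4 shares of €140,000: Alma, Adaeze, and Carmen each take €140,000; Bruno's €140,000 share passes to Bruno's issue.
Bruno's share (€140,000) is divided into 2 shares of €70,000: Bastian and Xander each take €70,000.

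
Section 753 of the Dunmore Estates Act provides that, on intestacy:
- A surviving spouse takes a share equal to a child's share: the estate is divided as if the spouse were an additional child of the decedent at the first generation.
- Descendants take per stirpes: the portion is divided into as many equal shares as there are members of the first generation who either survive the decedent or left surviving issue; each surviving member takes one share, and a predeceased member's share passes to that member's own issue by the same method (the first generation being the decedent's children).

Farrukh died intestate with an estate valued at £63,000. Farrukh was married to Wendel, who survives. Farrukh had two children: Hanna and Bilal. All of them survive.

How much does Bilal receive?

The spouse counts as an additional share at the children's level, so there are 3 primary shares of £21,000. Wendel takes one such share (£21,000).
The children's combined portion (£42,000) is divided into 2 shares of £21,000: Hanna and Bilal each take £21,000.

Bilal receives £21,000.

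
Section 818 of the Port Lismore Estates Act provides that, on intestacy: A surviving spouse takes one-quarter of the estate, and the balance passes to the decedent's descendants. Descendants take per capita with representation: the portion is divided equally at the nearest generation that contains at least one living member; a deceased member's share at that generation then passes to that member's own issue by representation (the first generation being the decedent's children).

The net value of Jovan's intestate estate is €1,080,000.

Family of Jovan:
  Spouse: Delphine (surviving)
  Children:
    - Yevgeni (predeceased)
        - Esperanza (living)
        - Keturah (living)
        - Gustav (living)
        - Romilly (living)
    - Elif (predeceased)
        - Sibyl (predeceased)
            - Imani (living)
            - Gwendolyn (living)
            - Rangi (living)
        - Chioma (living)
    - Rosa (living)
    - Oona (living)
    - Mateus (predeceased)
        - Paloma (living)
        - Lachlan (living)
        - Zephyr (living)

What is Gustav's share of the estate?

Gustav receives €40,500.

Delphine takes one-quarter of €1,080,000 = €270,000. The remaining €810,000 passes to the descendants.
The descendants' portion (€810,000) is divided into 5 shares of €162,000: Rosa and Oona each take €162,000; Yevgeni's €162,000 share passes to Yevgeni's issue; Elif's €162,000 share passes to Elif's issue; Mateus's €162,000 share passes to Mateus's issue.
Yevgeni's share (€162,000) is divided into 4 shares of €40,500: Esperanza, Keturah, Gustav, and Romilly each take €40,500.
Elif's share (€162,000) is divided into 2 shares of €81,000: Chioma takes €81,000; Sibyl's €81,000 share passes to Sibyl's issue.
Sibyl's share (€81,000) is divided into 3 shares of €27,000: Imani, Gwendolyn, and Rangi each take €27,000.
Mateus's share (€162,000) is divided into 3 shares of €54,000: Paloma, Lachlan, and Zephyr each take €54,000.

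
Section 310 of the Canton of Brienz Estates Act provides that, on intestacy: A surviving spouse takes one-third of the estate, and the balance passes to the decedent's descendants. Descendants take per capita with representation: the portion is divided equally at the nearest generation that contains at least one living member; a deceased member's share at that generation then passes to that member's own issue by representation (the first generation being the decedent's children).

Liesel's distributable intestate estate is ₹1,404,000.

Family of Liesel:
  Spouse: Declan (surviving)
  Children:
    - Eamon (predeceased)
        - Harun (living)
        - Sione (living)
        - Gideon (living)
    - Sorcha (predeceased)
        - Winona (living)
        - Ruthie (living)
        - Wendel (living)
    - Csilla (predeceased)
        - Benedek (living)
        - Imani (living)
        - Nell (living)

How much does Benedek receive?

Declan takes one-third of ₹1,404,000 = ₹468,000. The remaining ₹936,000 passes to the descendants.
No child survives, so the initial division is made at the grandchildren's generation.
The descendants' portion (₹936,000) is divided into 9 shares of ₹104,000: Harun, Sione, Gideon, Winona, Ruthie, Wendel, Benedek, Imani, and Nell each take ₹104,000.

Benedek receives ₹104,000.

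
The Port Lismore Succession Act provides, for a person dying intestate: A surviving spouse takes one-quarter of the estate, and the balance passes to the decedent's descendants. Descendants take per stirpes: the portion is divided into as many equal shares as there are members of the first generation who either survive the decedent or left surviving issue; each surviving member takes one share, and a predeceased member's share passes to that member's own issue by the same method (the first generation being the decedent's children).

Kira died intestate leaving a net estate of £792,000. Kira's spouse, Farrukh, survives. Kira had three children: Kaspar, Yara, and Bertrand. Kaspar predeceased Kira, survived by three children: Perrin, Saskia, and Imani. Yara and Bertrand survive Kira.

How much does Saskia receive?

Farrukh takes one-quarter of £792,000 = £198,000. The remaining £594,000 passes to the descendants.
The descendants' portion (£594,000) is divided into 3 shares of £198,000: Yara and Bertrand each take £198,000; Kaspar's £198,000 share passes to Kaspar's issue.
Kaspar's share (£198,000) is divided into 3 shares of £66,000: Perrin, Saskia, and Imani each take £66,000.

Saskia receives £66,000.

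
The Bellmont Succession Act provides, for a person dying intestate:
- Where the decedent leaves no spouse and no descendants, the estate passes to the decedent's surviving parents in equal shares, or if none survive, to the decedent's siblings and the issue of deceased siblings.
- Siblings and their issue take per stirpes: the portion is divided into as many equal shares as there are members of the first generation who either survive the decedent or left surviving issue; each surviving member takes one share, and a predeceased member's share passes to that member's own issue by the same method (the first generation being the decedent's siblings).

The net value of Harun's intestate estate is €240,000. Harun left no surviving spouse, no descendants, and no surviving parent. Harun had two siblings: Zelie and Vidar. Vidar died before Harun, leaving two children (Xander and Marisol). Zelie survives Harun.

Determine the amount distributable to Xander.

The entire €240,000 passes to the siblings and their issue.
That amount (€240,000) is divided into 2 shares of €120,000: Zelie takes €120,000; Vidar's €120,000 share passes to Vidar's issue.
Vidar's share (€120,000) is divided into 2 shares of €60,000: Xander and Marisol each take €60,000.

Xander receives €60,000.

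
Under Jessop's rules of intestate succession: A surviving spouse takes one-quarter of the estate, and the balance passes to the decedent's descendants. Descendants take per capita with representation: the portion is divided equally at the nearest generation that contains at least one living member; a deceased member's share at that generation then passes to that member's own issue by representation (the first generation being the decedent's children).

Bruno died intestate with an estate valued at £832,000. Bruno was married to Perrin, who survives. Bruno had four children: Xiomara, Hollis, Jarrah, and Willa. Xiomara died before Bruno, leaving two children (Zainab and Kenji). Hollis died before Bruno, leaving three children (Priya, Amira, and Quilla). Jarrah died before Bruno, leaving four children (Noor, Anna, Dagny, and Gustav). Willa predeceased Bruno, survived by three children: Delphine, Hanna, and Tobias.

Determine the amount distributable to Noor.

Noor receives £52,000.

Perrin takes one-quarter of £832,000 = £208,000. The remaining £624,000 passes to the descendants.
No child survives, so the initial division is made at the grandchildren's generation.
The descendants' portion (£624,000) is divided into 12 shares of £52,000: Zainab, Kenji, Priya, Amira, Quilla, Noor, Anna, Dagny, Gustav, Delphine, Hanna, and Tobias each take £52,000.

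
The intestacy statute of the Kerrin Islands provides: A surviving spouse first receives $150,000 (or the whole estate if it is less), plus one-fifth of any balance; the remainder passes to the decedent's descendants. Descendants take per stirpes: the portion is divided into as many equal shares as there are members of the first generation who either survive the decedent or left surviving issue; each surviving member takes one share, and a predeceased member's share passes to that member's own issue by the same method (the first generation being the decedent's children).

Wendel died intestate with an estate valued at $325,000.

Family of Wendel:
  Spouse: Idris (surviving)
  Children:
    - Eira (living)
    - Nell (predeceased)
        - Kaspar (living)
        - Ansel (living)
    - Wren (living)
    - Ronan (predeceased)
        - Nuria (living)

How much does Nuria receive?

Idris first takes $150,000, leaving a balance of $175,000. Idris then takes one-fifth of the balance ($35,000), for a total of $185,000. The remaining $140,000 passes to the descendants.
The descendants' portion ($140,000) is divided into 4 shares of $35,000: Eira and Wren each take $35,000; Nell's $35,000 share passes to Nell's issue; Ronan's $35,000 share passes to Ronan's issue.
Nell's share ($35,000) is divided into 2 shares of $17,500: Kaspar and Ansel each take $17,500.
Ronan's share ($35,000) passes entirely to Nuria.

Nuria receives $35,000.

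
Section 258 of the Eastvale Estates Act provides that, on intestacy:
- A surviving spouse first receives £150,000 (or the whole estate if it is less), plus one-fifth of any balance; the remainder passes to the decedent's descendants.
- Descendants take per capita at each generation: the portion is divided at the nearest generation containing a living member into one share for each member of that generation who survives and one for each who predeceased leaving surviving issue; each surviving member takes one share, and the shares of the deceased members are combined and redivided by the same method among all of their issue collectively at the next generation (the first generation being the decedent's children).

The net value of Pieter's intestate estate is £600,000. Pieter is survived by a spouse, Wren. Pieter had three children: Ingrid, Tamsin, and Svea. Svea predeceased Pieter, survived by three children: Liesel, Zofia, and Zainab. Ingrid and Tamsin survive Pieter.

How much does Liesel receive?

Wren first takes £150,000, leaving a balance of £450,000. Wren then takes one-fifth of the balance (£90,000), for a total of £240,000. The remaining £360,000 passes to the descendants.
The descendants' portion (£360,000) is divided at the children's generation into 3 shares of £120,000. Ingrid and Tamsin each take £120,000. The remaining share for the deceased Svea (£120,000) is carried to the next generation.
That pool (£120,000) is divided at the grandchildren's generation equally among Liesel, Zofia, and Zainab: £40,000 each.

Liesel receives £40,000.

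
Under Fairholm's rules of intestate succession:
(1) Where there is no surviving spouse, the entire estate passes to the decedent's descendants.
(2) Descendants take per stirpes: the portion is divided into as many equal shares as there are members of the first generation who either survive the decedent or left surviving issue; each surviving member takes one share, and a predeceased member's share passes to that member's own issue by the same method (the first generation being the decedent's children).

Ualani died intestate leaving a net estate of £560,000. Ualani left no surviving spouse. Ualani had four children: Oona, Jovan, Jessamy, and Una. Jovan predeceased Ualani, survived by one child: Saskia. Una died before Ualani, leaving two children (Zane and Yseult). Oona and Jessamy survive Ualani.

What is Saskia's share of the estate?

The entire £560,000 passes to the descendants.
That amount (£560,000) is divided into 4 shares of £140,000: Oona and Jessamy each take £140,000; Jovan's £140,000 share passes to Jovan's issue; Una's £140,000 share passes to Una's issue.
Jovan's share (£140,000) passes entirely to Saskia.
Una's share (£140,000) is divided into 2 shares of £70,000: Zane and Yseult each take £70,000.

Saskia receives £140,000.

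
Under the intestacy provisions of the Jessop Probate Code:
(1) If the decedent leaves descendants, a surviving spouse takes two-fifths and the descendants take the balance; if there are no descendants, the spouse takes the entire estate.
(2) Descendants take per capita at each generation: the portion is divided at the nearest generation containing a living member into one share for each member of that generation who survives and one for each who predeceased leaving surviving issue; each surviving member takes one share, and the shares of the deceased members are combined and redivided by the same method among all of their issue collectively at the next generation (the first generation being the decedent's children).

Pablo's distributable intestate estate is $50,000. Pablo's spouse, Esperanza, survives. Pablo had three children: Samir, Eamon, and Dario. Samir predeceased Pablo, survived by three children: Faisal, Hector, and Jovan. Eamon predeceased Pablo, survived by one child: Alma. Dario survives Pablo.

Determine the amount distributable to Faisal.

Faisal receives $5,000.

Esperanza takes two-fifths of $50,000 = $20,000. The remaining $30,000 passes to the descendants.
The descendants' portion ($30,000) is divided at the children's generation into 3 shares of $10,000. Dario takes $10,000. The 2 shares of the deceased (Samir and Eamon) are combined into a pool of $20,000.
That pool ($20,000) is divided at the grandchildren's generation equally among Faisal, Hector, Jovan, and Alma: $5,000 each.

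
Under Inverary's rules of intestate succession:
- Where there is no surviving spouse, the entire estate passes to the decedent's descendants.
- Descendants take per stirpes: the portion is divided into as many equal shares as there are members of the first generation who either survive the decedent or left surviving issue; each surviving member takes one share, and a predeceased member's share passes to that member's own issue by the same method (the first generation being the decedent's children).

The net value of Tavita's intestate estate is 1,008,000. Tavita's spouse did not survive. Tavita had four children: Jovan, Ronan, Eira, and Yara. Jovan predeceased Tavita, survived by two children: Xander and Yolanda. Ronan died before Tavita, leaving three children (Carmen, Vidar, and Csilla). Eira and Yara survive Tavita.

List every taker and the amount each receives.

Xander: 126,000; Yolanda: 126,000; Carmen: 84,000; Vidar: 84,000; Csilla: 84,000; Eira: 252,000; Yara: 252,000

The entire 1,008,000 passes to the descendants.
That amount (1,008,000) is divided into 4 shares of 252,000: Eira and Yara each take 252,000; Jovan's 252,000 share passes to Jovan's issue; Ronan's 252,000 share passes to Ronan's issue.
Jovan's share (252,000) is divided into 2 shares of 126,000: Xander and Yolanda each take 126,000.
Ronan's share (252,000) is divided into 3 shares of 84,000: Carmen, Vidar, and Csilla each take 84,000.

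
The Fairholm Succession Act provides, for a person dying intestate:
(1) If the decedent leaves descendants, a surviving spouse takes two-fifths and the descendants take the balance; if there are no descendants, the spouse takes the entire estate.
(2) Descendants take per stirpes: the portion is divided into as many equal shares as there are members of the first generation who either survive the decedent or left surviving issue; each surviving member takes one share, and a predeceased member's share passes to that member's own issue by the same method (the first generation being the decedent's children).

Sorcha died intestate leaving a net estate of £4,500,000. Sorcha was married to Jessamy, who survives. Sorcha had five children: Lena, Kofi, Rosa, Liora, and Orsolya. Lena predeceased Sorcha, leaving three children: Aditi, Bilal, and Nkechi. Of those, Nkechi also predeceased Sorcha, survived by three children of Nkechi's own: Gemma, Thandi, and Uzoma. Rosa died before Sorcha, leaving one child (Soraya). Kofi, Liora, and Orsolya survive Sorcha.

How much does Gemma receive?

Jessamy takes two-fifths of £4,500,000 = £1,800,000. The remaining £2,700,000 passes to the descendants.
The descendants' portion (£2,700,000) is divided into 5 shares of £540,000: Kofi, Liora, and Orsolya each take £540,000; Lena's £540,000 share passes to Lena's issue; Rosa's £540,000 share passes to Rosa's issue.
Lena's share (£540,000) is divided into 3 shares of £180,000: Aditi and Bilal each take £180,000; Nkechi's £180,000 share passes to Nkechi's issue.
Nkechi's share (£180,000) is divided into 3 shares of £60,000: Gemma, Thandi, and Uzoma each take £60,000.
Rosa's share (£540,000) passes entirely to Soraya.

Gemma receives £60,000.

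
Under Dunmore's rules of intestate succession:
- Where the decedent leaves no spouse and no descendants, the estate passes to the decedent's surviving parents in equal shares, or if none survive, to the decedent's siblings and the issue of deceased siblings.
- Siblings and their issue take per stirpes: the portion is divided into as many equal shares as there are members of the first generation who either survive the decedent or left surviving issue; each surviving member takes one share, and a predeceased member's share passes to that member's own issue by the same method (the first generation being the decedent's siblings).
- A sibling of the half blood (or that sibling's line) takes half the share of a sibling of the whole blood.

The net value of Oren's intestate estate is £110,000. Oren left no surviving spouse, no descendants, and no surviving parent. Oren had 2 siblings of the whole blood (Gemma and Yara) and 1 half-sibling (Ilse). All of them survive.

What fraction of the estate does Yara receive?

Yara receives 2/5 of the estate.

The entire £110,000 passes to the siblings and their issue.
Counting each half-blood sibling's line as half a unit, there are 5/2 units in £110,000, so one unit is £44,000. Whole-blood lines (Gemma and Yara) take £44,000 each; half-blood lines (Ilse) take £22,000 each.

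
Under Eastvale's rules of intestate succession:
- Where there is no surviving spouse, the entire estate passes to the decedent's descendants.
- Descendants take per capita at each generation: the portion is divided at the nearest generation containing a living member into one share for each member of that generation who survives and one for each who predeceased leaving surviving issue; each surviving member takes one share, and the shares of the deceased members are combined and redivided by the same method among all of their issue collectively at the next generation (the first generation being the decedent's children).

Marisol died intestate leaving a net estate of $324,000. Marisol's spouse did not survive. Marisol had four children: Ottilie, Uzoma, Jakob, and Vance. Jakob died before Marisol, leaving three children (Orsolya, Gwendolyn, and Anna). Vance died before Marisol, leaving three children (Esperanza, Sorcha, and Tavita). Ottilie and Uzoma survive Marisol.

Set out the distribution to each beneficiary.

The entire $324,000 passes to the descendants.
That amount ($324,000) is divided at the children's generation into 4 shares of $81,000. Ottilie and Uzoma each take $81,000. The 2 shares of the deceased (Jakob and Vance) are combined into a pool of $162,000.
That pool ($162,000) is divided at the grandchildren's generation equally among Orsolya, Gwendolyn, Anna, Esperanza, Sorcha, and Tavita: $27,000 each.

Ottilie: $81,000; Uzoma: $81,000; Orsolya: $27,000; Gwendolyn: $27,000; Anna: $27,000; Esperanza: $27,000; Sorcha: $27,000; Tavita: $27,000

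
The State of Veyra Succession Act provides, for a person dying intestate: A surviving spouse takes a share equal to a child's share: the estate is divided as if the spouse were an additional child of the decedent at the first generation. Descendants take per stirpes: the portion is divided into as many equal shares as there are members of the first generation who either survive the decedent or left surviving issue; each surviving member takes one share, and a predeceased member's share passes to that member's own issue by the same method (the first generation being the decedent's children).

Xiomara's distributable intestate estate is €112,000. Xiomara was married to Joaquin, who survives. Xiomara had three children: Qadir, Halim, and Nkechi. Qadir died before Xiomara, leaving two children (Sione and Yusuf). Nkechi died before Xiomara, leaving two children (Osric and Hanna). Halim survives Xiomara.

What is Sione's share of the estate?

The spouse counts as an additional share at the children's level, so there are 4 primary shares of €28,000. Joaquin takes one such share (€28,000).
The children's combined portion (€84,000) is divided into 3 shares of €28,000: Halim takes €28,000; Qadir's €28,000 share passes to Qadir's issue; Nkechi's €28,000 share passes to Nkechi's issue.
Qadir's share (€28,000) is divided into 2 shares of €14,000: Sione and Yusuf each take €14,000.
Nkechi's share (€28,000) is divided into 2 shares of €14,000: Osric and Hanna each take €14,000.

Sione receives €14,000.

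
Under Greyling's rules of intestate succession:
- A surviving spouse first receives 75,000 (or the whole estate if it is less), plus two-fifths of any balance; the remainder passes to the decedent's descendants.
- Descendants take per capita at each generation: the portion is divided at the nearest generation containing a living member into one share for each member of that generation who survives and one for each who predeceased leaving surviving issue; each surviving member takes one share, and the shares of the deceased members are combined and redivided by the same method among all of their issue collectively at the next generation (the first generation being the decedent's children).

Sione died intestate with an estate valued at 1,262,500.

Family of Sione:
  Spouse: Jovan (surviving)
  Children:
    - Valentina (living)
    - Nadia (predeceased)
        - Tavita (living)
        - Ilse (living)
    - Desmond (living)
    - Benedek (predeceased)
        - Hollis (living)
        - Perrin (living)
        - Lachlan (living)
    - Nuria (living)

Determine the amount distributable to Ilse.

Ilse receives 57,000.

Jovan first takes 75,000, leaving a balance of 1,187,500. Jovan then takes two-fifths of the balance (475,000), for a total of 550,000. The remaining 712,500 passes to the descendants.
The descendants' portion (712,500) is divided at the children's generation into 5 shares of 142,500. Valentina, Desmond, and Nuria each take 142,500. The 2 shares of the deceased (Nadia and Benedek) are combined into a pool of 285,000.
That pool (285,000) is divided at the grandchildren's generation equally among Tavita, Ilse, Hollis, Perrin, and Lachlan: 57,000 each.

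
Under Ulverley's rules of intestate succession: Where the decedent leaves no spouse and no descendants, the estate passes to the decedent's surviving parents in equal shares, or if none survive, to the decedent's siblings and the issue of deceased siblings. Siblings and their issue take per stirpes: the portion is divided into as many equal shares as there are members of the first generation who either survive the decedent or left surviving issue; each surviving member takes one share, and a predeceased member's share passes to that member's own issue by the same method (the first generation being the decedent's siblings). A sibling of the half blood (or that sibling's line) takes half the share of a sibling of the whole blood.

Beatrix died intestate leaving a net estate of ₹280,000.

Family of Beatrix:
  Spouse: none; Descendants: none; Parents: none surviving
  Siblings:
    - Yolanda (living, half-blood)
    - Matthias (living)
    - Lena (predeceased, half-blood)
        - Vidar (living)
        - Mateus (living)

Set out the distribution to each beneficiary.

The entire ₹280,000 passes to the siblings and their issue.
Counting each half-blood sibling's line as half a unit, there are 2 units in ₹280,000, so one unit is ₹140,000. Whole-blood lines (Matthias) take ₹140,000 each; half-blood lines (Yolanda and Lena) take ₹70,000 each.
Lena's share (₹70,000) is divided into 2 shares of ₹35,000: Vidar and Mateus each take ₹35,000.

Yolanda: ₹70,000; Matthias: ₹140,000; Vidar: ₹35,000; Mateus: ₹35,000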